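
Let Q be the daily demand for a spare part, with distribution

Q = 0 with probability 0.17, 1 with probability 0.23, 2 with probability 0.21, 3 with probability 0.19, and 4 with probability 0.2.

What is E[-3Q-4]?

E[-3Q-4] = Σ (-3q-4)·P(Q=q)
 = (-4)·0.17 + (-7)·0.23 + (-10)·0.21 + (-13)·0.19 + (-16)·0.2
 = (-0.68) + (-1.61) + (-2.1) + (-2.47) + (-3.2)
 = -10.06

-10.06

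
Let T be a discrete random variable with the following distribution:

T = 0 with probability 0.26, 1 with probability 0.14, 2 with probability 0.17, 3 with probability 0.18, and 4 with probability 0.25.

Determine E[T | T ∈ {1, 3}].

2.125

P(T ∈ {1, 3}) = 0.14 + 0.18 = 0.32.
E[T | T ∈ {1, 3}] = [1·0.14 + 3·0.18] / 0.32
 = 0.68 / 0.32
 = 17/8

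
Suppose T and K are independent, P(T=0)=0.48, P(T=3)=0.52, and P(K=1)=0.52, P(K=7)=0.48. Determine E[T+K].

5.44

E[T+K] = Σ_t Σ_k (t+k) · P(T=t)P(K=k)
 = 1·0.2496 + 7·0.2304 + 4·0.2704 + 10·0.2496
 = 0.2496 + 1.6128 + 1.0816 + 2.496
 = 5.44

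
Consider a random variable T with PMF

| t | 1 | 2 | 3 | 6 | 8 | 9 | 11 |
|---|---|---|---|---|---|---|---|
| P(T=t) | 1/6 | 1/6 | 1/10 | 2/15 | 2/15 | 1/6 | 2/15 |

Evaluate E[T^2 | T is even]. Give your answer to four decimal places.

P(T is even) = 1/6 + 2/15 + 2/15 = 13/30.
E[T^2 | T is even] = [4·1/6 + 36·2/15 + 64·2/15] / (13/30)
 = 14 / (13/30)
 = 420/13

32.3077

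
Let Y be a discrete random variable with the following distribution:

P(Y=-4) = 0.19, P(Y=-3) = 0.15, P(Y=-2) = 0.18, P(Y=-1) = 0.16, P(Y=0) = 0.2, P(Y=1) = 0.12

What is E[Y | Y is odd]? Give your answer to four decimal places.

-1.1395

P(Y is odd) = 0.15 + 0.16 + 0.12 = 0.43.
E[Y | Y is odd] = [(-3)·0.15 + (-1)·0.16 + 1·0.12] / 0.43
 = -0.49 / 0.43
 = -49/43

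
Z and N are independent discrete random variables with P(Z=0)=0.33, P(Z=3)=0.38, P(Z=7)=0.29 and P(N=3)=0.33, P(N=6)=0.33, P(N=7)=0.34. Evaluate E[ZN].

E[ZN] = Σ_z Σ_n zn · P(Z=z)P(N=n)
 = 0·0.1089 + 0·0.1089 + 0·0.1122 + 9·0.1254 + 18·0.1254 + 21·0.1292 + 21·0.0957 + 42·0.0957 + 49·0.0986
 = 0 + 0 + 0 + 1.1286 + 2.2572 + 2.7132 + 2.0097 + 4.0194 + 4.8314
 = 16.9595

16.9595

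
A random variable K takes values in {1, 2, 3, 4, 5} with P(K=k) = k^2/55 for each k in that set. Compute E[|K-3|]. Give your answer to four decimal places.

E[|K-3|] = Σ |k-3|·P(K=k)
 = 2·1/55 + 1·4/55 + 0·9/55 + 1·16/55 + 2·5/11
 = 2/55 + 4/55 + 0 + 16/55 + 10/11
 = 72/55

1.3091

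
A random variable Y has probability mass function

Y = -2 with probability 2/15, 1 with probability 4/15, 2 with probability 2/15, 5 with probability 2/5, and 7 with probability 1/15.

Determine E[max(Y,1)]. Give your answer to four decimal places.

E[max(Y,1)] = Σ max(y,1)·P(Y=y)
 = 1·2/15 + 1·4/15 + 2·2/15 + 5·2/5 + 7·1/15
 = 2/15 + 4/15 + 4/15 + 2 + 7/15
 = 47/15

3.1333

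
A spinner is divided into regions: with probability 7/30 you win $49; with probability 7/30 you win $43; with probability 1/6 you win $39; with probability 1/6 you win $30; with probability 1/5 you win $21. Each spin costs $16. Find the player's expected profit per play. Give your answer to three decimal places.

21.167

E[payout] = 49·7/30 + 43·7/30 + 39·1/6 + 30·1/6 + 21·1/5
 = 343/30 + 301/30 + 13/2 + 5 + 21/5
 = 223/6
Net = 223/6 - 16 = 127/6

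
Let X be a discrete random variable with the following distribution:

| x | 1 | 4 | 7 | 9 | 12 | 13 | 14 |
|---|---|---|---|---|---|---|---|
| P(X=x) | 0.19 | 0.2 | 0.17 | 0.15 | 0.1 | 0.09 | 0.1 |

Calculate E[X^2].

E[X^2] = Σ x^2·P(X=x)
 = 1·0.19 + 16·0.2 + 49·0.17 + 81·0.15 + 144·0.1 + 169·0.09 + 196·0.1
 = 0.19 + 3.2 + 8.33 + 12.15 + 14.4 + 15.21 + 19.6
 = 73.08

73.08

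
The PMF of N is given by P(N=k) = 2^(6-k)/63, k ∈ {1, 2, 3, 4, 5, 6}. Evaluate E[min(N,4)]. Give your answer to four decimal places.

E[min(N,4)] = Σ min(n,4)·P(N=n)
 = 1·32/63 + 2·16/63 + 3·8/63 + 4·4/63 + 4·2/63 + 4·1/63
 = 32/63 + 32/63 + 8/21 + 16/63 + 8/63 + 4/63
 = 116/63

1.8413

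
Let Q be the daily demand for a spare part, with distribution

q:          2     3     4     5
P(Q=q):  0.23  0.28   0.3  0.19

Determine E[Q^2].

12.99

E[Q^2] = Σ q^2·P(Q=q)
 = 4·0.23 + 9·0.28 + 16·0.3 + 25·0.19
 = 0.92 + 2.52 + 4.8 + 4.75
 = 12.99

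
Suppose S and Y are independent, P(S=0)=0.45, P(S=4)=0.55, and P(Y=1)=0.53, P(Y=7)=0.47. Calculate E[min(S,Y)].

1.3255

E[min(S,Y)] = Σ_s Σ_y min(s,y) · P(S=s)P(Y=y)
 = 0·0.2385 + 0·0.2115 + 1·0.2915 + 4·0.2585
 = 0 + 0 + 0.2915 + 1.034
 = 1.3255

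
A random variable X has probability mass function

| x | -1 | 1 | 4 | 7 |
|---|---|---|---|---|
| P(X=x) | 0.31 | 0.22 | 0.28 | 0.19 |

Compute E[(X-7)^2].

E[(X-7)^2] = Σ (x-7)^2·P(X=x)
 = 64·0.31 + 36·0.22 + 9·0.28 + 0·0.19
 = 19.84 + 7.92 + 2.52 + 0
 = 30.28

30.28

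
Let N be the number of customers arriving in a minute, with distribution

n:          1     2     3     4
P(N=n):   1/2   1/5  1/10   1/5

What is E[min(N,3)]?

1.8

E[min(N,3)] = Σ min(n,3)·P(N=n)
 = 1·1/2 + 2·1/5 + 3·1/10 + 3·1/5
 = 1/2 + 2/5 + 3/10 + 3/5
 = 9/5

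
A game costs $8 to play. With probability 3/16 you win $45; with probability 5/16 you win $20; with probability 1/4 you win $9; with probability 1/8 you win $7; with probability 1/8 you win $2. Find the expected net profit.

E[payout] = 45·3/16 + 20·5/16 + 9·1/4 + 7·1/8 + 2·1/8
 = 135/16 + 25/4 + 9/4 + 7/8 + 1/4
 = 289/16
Net = 289/16 - 8 = 161/16

10.0625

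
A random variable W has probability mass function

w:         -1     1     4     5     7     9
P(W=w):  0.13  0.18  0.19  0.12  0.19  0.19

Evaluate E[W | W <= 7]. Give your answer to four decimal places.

P(W <= 7) = 0.13 + 0.18 + 0.19 + 0.12 + 0.19 = 0.81.
E[W | W <= 7] = [(-1)·0.13 + 1·0.18 + 4·0.19 + 5·0.12 + 7·0.19] / 0.81
 = 2.74 / 0.81
 = 274/81

3.3827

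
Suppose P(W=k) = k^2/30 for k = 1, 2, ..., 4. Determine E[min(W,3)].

2.8

E[min(W,3)] = Σ min(w,3)·P(W=w)
 = 1·1/30 + 2·2/15 + 3·3/10 + 3·8/15
 = 1/30 + 4/15 + 9/10 + 8/5
 = 14/5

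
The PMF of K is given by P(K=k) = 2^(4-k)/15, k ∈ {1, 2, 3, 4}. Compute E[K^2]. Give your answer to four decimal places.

E[K^2] = Σ k^2·P(K=k)
 = 1·8/15 + 4·4/15 + 9·2/15 + 16·1/15
 = 8/15 + 16/15 + 6/5 + 16/15
 = 58/15

3.8667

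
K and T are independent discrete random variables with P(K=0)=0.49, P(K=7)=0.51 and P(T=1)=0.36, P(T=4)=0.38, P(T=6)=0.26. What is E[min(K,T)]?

E[min(K,T)] = Σ_k Σ_t min(k,t) · P(K=k)P(T=t)
 = 0·0.1764 + 0·0.1862 + 0·0.1274 + 1·0.1836 + 4·0.1938 + 6·0.1326
 = 0 + 0 + 0 + 0.1836 + 0.7752 + 0.7956
 = 1.7544

1.7544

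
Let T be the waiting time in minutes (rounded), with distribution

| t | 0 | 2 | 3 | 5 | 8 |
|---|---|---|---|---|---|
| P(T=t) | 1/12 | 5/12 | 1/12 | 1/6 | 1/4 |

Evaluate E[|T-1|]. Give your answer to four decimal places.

E[|T-1|] = Σ |t-1|·P(T=t)
 = 1·1/12 + 1·5/12 + 2·1/12 + 4·1/6 + 7·1/4
 = 1/12 + 5/12 + 1/6 + 2/3 + 7/4
 = 37/12

3.0833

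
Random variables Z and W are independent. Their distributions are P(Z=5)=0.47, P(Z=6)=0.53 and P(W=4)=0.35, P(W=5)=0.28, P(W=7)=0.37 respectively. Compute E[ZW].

E[ZW] = Σ_z Σ_w zw · P(Z=z)P(W=w)
 = 20·0.1645 + 25·0.1316 + 35·0.1739 + 24·0.1855 + 30·0.1484 + 42·0.1961
 = 3.29 + 3.29 + 6.0865 + 4.452 + 4.452 + 8.2362
 = 29.8067

29.8067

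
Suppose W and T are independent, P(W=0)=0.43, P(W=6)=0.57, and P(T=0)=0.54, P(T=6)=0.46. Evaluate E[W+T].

E[W+T] = Σ_w Σ_t (w+t) · P(W=w)P(T=t)
 = 0·0.2322 + 6·0.1978 + 6·0.3078 + 12·0.2622
 = 0 + 1.1868 + 1.8468 + 3.1464
 = 6.18

6.18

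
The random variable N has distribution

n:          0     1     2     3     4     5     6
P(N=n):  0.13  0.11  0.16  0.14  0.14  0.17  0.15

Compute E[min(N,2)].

1.63

E[min(N,2)] = Σ min(n,2)·P(N=n)
 = 0·0.13 + 1·0.11 + 2·0.16 + 2·0.14 + 2·0.14 + 2·0.17 + 2·0.15
 = 0 + 0.11 + 0.32 + 0.28 + 0.28 + 0.34 + 0.3
 = 1.63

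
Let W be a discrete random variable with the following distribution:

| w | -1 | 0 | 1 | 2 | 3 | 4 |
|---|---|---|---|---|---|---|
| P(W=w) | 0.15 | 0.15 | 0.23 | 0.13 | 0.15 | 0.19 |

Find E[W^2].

5.29

E[W^2] = Σ w^2·P(W=w)
 = 1·0.15 + 0·0.15 + 1·0.23 + 4·0.13 + 9·0.15 + 16·0.19
 = 0.15 + 0 + 0.23 + 0.52 + 1.35 + 3.04
 = 5.29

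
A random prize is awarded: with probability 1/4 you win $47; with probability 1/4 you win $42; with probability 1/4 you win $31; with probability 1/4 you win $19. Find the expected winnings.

34.75

E[payout] = 47·1/4 + 42·1/4 + 31·1/4 + 19·1/4
 = 47/4 + 21/2 + 31/4 + 19/4
 = 139/4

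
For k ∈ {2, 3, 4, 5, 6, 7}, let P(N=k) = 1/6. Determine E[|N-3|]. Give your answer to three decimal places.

1.833

E[|N-3|] = Σ |n-3|·P(N=n)
 = 1·1/6 + 0·1/6 + 1·1/6 + 2·1/6 + 3·1/6 + 4·1/6
 = 1/6 + 0 + 1/6 + 1/3 + 1/2 + 2/3
 = 11/6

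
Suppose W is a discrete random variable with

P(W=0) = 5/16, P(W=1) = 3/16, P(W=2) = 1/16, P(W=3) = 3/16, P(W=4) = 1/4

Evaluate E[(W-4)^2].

7.125

E[(W-4)^2] = Σ (w-4)^2·P(W=w)
 = 16·5/16 + 9·3/16 + 4·1/16 + 1·3/16 + 0·1/4
 = 5 + 27/16 + 1/4 + 3/16 + 0
 = 57/8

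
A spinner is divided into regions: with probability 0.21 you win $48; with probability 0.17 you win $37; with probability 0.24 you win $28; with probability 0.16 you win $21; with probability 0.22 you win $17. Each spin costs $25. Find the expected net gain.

5.19

E[payout] = 48·0.21 + 37·0.17 + 28·0.24 + 21·0.16 + 17·0.22
 = 10.08 + 6.29 + 6.72 + 3.36 + 3.74
 = 30.19
Net = 30.19 - 25 = 5.19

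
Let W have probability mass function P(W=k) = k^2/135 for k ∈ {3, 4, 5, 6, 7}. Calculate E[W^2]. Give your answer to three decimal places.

E[W^2] = Σ w^2·P(W=w)
 = 9·1/15 + 16·16/135 + 25·5/27 + 36·4/15 + 49·49/135
 = 3/5 + 256/135 + 125/27 + 48/5 + 2401/135
 = 1553/45

34.511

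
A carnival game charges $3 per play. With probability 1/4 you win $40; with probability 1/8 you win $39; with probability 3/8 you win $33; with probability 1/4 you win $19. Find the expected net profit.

29

E[payout] = 40·1/4 + 39·1/8 + 33·3/8 + 19·1/4
 = 10 + 39/8 + 99/8 + 19/4
 = 32
Net = 32 - 3 = 29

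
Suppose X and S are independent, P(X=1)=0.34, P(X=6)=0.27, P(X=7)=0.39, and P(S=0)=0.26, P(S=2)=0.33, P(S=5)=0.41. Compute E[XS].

12.7099

E[XS] = Σ_x Σ_s xs · P(X=x)P(S=s)
 = 0·0.0884 + 2·0.1122 + 5·0.1394 + 0·0.0702 + 12·0.0891 + 30·0.1107 + 0·0.1014 + 14·0.1287 + 35·0.1599
 = 0 + 0.2244 + 0.697 + 0 + 1.0692 + 3.321 + 0 + 1.8018 + 5.5965
 = 12.7099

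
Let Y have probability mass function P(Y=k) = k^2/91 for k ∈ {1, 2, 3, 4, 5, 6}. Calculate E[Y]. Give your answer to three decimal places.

E[Y] = Σ y·P(Y=y)
 = 1·1/91 + 2·4/91 + 3·9/91 + 4·16/91 + 5·25/91 + 6·36/91
 = 1/91 + 8/91 + 27/91 + 64/91 + 125/91 + 216/91
 = 63/13

4.846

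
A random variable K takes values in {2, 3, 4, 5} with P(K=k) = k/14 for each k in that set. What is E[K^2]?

16

E[K^2] = Σ k^2·P(K=k)
 = 4·1/7 + 9·3/14 + 16·2/7 + 25·5/14
 = 4/7 + 27/14 + 32/7 + 125/14
 = 16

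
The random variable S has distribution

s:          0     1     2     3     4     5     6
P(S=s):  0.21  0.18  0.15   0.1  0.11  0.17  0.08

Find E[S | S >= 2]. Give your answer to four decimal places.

3.8852

P(S >= 2) = 0.15 + 0.1 + 0.11 + 0.17 + 0.08 = 0.61.
E[S | S >= 2] = [2·0.15 + 3·0.1 + 4·0.11 + 5·0.17 + 6·0.08] / 0.61
 = 2.37 / 0.61
 = 237/61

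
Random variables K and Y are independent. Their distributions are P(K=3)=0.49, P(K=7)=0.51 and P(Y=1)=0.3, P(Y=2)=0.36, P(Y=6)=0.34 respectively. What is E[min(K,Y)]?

E[min(K,Y)] = Σ_k Σ_y min(k,y) · P(K=k)P(Y=y)
 = 1·0.147 + 2·0.1764 + 3·0.1666 + 1·0.153 + 2·0.1836 + 6·0.1734
 = 0.147 + 0.3528 + 0.4998 + 0.153 + 0.3672 + 1.0404
 = 2.5602

2.5602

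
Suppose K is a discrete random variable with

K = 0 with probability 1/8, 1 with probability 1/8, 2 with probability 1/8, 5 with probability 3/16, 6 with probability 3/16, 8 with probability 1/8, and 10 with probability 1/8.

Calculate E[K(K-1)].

27.875

E[K(K-1)] = Σ k(k-1)·P(K=k)
 = 0·1/8 + 0·1/8 + 2·1/8 + 20·3/16 + 30·3/16 + 56·1/8 + 90·1/8
 = 0 + 0 + 1/4 + 15/4 + 45/8 + 7 + 45/4
 = 223/8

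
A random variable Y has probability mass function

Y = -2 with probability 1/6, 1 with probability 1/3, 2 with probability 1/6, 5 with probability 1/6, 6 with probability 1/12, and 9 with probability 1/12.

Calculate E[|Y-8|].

E[|Y-8|] = Σ |y-8|·P(Y=y)
 = 10·1/6 + 7·1/3 + 6·1/6 + 3·1/6 + 2·1/12 + 1·1/12
 = 5/3 + 7/3 + 1 + 1/2 + 1/6 + 1/12
 = 23/4

5.75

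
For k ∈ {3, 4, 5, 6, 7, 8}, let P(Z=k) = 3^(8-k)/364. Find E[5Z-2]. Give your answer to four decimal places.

15.4588

E[5Z-2] = Σ (5z-2)·P(Z=z)
 = 13·243/364 + 18·81/364 + 23·27/364 + 28·9/364 + 33·3/364 + 38·1/364
 = 243/28 + 729/182 + 621/364 + 9/13 + 99/364 + 19/182
 = 5627/364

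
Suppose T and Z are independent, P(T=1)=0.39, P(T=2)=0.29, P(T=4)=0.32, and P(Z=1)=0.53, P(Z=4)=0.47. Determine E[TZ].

5.4225

E[TZ] = Σ_t Σ_z tz · P(T=t)P(Z=z)
 = 1·0.2067 + 4·0.1833 + 2·0.1537 + 8·0.1363 + 4·0.1696 + 16·0.1504
 = 0.2067 + 0.7332 + 0.3074 + 1.0904 + 0.6784 + 2.4064
 = 5.4225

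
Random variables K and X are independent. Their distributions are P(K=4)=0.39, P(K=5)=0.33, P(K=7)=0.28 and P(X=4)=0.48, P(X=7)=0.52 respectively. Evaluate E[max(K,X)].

E[max(K,X)] = Σ_k Σ_x max(k,x) · P(K=k)P(X=x)
 = 4·0.1872 + 7·0.2028 + 5·0.1584 + 7·0.1716 + 7·0.1344 + 7·0.1456
 = 0.7488 + 1.4196 + 0.792 + 1.2012 + 0.9408 + 1.0192
 = 6.1216

6.1216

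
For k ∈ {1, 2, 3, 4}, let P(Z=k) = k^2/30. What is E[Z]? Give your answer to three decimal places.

E[Z] = Σ z·P(Z=z)
 = 1·1/30 + 2·2/15 + 3·3/10 + 4·8/15
 = 1/30 + 4/15 + 9/10 + 32/15
 = 10/3

3.333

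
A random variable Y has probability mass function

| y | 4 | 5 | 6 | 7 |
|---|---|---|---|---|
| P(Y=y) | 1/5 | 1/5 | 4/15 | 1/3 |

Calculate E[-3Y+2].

E[-3Y+2] = Σ (-3y+2)·P(Y=y)
 = (-10)·1/5 + (-13)·1/5 + (-16)·4/15 + (-19)·1/3
 = (-2) + (-13/5) + (-64/15) + (-19/3)
 = -76/5

-15.2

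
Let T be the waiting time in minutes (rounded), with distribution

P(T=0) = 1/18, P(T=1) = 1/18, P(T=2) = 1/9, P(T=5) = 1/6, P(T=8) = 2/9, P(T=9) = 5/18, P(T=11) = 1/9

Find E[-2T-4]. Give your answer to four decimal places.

E[-2T-4] = Σ (-2t-4)·P(T=t)
 = (-4)·1/18 + (-6)·1/18 + (-8)·1/9 + (-14)·1/6 + (-20)·2/9 + (-22)·5/18 + (-26)·1/9
 = (-2/9) + (-1/3) + (-8/9) + (-7/3) + (-40/9) + (-55/9) + (-26/9)
 = -155/9

-17.2222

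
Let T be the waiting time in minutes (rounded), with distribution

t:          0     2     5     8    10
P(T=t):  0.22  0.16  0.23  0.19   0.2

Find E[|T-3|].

3.63

E[|T-3|] = Σ |t-3|·P(T=t)
 = 3·0.22 + 1·0.16 + 2·0.23 + 5·0.19 + 7·0.2
 = 0.66 + 0.16 + 0.46 + 0.95 + 1.4
 = 3.63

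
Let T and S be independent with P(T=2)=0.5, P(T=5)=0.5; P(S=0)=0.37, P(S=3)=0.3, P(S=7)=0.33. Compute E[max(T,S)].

E[max(T,S)] = Σ_t Σ_s max(t,s) · P(T=t)P(S=s)
 = 2·0.185 + 3·0.15 + 7·0.165 + 5·0.185 + 5·0.15 + 7·0.165
 = 0.37 + 0.45 + 1.155 + 0.925 + 0.75 + 1.155
 = 4.805

4.805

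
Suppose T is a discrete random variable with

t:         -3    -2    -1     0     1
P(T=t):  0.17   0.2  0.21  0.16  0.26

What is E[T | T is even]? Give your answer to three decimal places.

-1.111

P(T is even) = 0.2 + 0.16 = 0.36.
E[T | T is even] = [(-2)·0.2 + 0·0.16] / 0.36
 = -0.4 / 0.36
 = -10/9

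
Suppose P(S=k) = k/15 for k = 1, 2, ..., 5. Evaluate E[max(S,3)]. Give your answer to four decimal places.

E[max(S,3)] = Σ max(s,3)·P(S=s)
 = 3·1/15 + 3·2/15 + 3·1/5 + 4·4/15 + 5·1/3
 = 1/5 + 2/5 + 3/5 + 16/15 + 5/3
 = 59/15

3.9333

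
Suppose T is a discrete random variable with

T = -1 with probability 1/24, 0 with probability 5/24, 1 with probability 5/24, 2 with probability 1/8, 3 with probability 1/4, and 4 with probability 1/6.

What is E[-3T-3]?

E[-3T-3] = Σ (-3t-3)·P(T=t)
 = 0·1/24 + (-3)·5/24 + (-6)·5/24 + (-9)·1/8 + (-12)·1/4 + (-15)·1/6
 = 0 + (-5/8) + (-5/4) + (-9/8) + (-3) + (-5/2)
 = -17/2

-8.5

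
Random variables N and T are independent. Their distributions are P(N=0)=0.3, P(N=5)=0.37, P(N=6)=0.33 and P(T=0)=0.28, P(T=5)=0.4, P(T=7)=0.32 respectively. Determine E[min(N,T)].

2.6256

E[min(N,T)] = Σ_n Σ_t min(n,t) · P(N=n)P(T=t)
 = 0·0.084 + 0·0.12 + 0·0.096 + 0·0.1036 + 5·0.148 + 5·0.1184 + 0·0.0924 + 5·0.132 + 6·0.1056
 = 0 + 0 + 0 + 0 + 0.74 + 0.592 + 0 + 0.66 + 0.6336
 = 2.6256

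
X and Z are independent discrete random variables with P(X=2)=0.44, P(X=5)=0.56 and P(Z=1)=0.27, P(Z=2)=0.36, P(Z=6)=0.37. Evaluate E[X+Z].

6.89

E[X+Z] = Σ_x Σ_z (x+z) · P(X=x)P(Z=z)
 = 3·0.1188 + 4·0.1584 + 8·0.1628 + 6·0.1512 + 7·0.2016 + 11·0.2072
 = 0.3564 + 0.6336 + 1.3024 + 0.9072 + 1.4112 + 2.2792
 = 6.89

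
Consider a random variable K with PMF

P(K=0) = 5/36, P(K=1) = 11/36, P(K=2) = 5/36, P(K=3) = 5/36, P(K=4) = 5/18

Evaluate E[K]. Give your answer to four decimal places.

2.1111

E[K] = Σ k·P(K=k)
 = 0·5/36 + 1·11/36 + 2·5/36 + 3·5/36 + 4·5/18
 = 0 + 11/36 + 5/18 + 5/12 + 10/9
 = 19/9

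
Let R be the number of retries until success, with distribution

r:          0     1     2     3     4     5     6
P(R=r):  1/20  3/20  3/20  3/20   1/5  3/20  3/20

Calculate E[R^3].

69.35

E[R^3] = Σ r^3·P(R=r)
 = 0·1/20 + 1·3/20 + 8·3/20 + 27·3/20 + 64·1/5 + 125·3/20 + 216·3/20
 = 0 + 3/20 + 6/5 + 81/20 + 64/5 + 75/4 + 162/5
 = 1387/20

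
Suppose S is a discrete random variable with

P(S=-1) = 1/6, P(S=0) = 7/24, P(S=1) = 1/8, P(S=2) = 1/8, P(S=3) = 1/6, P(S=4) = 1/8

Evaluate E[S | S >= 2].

P(S >= 2) = 1/8 + 1/6 + 1/8 = 5/12.
E[S | S >= 2] = [2·1/8 + 3·1/6 + 4·1/8] / (5/12)
 = 5/4 / (5/12)
 = 3

3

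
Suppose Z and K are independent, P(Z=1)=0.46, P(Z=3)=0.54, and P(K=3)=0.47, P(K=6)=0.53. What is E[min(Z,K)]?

2.08

E[min(Z,K)] = Σ_z Σ_k min(z,k) · P(Z=z)P(K=k)
 = 1·0.2162 + 1·0.2438 + 3·0.2538 + 3·0.2862
 = 0.2162 + 0.2438 + 0.7614 + 0.8586
 = 2.08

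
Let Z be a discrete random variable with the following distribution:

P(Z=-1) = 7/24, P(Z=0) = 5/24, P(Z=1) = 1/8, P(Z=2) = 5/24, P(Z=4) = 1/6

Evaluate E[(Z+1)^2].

E[(Z+1)^2] = Σ (z+1)^2·P(Z=z)
 = 0·7/24 + 1·5/24 + 4·1/8 + 9·5/24 + 25·1/6
 = 0 + 5/24 + 1/2 + 15/8 + 25/6
 = 27/4

6.75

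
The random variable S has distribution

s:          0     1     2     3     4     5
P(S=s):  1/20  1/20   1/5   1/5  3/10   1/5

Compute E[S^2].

E[S^2] = Σ s^2·P(S=s)
 = 0·1/20 + 1·1/20 + 4·1/5 + 9·1/5 + 16·3/10 + 25·1/5
 = 0 + 1/20 + 4/5 + 9/5 + 24/5 + 5
 = 249/20

12.45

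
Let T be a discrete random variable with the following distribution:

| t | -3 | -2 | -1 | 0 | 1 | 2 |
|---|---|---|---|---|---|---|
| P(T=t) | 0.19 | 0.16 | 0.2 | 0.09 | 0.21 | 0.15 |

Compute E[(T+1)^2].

E[(T+1)^2] = Σ (t+1)^2·P(T=t)
 = 4·0.19 + 1·0.16 + 0·0.2 + 1·0.09 + 4·0.21 + 9·0.15
 = 0.76 + 0.16 + 0 + 0.09 + 0.84 + 1.35
 = 3.2

3.2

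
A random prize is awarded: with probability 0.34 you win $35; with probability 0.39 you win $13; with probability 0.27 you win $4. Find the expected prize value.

E[payout] = 35·0.34 + 13·0.39 + 4·0.27
 = 11.9 + 5.07 + 1.08
 = 18.05

18.05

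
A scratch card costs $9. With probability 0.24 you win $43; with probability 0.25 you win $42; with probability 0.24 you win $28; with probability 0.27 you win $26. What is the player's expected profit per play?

E[payout] = 43·0.24 + 42·0.25 + 28·0.24 + 26·0.27
 = 10.32 + 10.5 + 6.72 + 7.02
 = 34.56
Net = 34.56 - 9 = 25.56

25.56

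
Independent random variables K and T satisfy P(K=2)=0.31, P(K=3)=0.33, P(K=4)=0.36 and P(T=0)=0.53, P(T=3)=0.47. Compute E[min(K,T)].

1.2643

E[min(K,T)] = Σ_k Σ_t min(k,t) · P(K=k)P(T=t)
 = 0·0.1643 + 2·0.1457 + 0·0.1749 + 3·0.1551 + 0·0.1908 + 3·0.1692
 = 0 + 0.2914 + 0 + 0.4653 + 0 + 0.5076
 = 1.2643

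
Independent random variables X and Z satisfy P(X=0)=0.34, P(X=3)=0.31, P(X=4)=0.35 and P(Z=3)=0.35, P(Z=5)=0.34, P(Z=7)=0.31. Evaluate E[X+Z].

E[X+Z] = Σ_x Σ_z (x+z) · P(X=x)P(Z=z)
 = 3·0.119 + 5·0.1156 + 7·0.1054 + 6·0.1085 + 8·0.1054 + 10·0.0961 + 7·0.1225 + 9·0.119 + 11·0.1085
 = 0.357 + 0.578 + 0.7378 + 0.651 + 0.8432 + 0.961 + 0.8575 + 1.071 + 1.1935
 = 7.25

7.25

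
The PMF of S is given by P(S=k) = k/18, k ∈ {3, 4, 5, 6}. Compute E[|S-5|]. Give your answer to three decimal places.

0.889

E[|S-5|] = Σ |s-5|·P(S=s)
 = 2·1/6 + 1·2/9 + 0·5/18 + 1·1/3
 = 1/3 + 2/9 + 0 + 1/3
 = 8/9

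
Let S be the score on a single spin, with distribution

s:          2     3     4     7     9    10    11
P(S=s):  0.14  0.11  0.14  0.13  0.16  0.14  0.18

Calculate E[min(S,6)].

E[min(S,6)] = Σ min(s,6)·P(S=s)
 = 2·0.14 + 3·0.11 + 4·0.14 + 6·0.13 + 6·0.16 + 6·0.14 + 6·0.18
 = 0.28 + 0.33 + 0.56 + 0.78 + 0.96 + 0.84 + 1.08
 = 4.83

4.83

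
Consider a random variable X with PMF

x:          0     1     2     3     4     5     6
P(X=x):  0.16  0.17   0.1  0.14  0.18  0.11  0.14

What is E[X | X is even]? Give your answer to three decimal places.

3.034

P(X is even) = 0.16 + 0.1 + 0.18 + 0.14 = 0.58.
E[X | X is even] = [0·0.16 + 2·0.1 + 4·0.18 + 6·0.14] / 0.58
 = 1.76 / 0.58
 = 88/29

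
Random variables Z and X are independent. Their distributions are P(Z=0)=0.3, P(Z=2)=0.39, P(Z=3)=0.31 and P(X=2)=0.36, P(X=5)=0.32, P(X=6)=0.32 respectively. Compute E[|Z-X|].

2.7532

E[|Z-X|] = Σ_z Σ_x |z-x| · P(Z=z)P(X=x)
 = 2·0.108 + 5·0.096 + 6·0.096 + 0·0.1404 + 3·0.1248 + 4·0.1248 + 1·0.1116 + 2·0.0992 + 3·0.0992
 = 0.216 + 0.48 + 0.576 + 0 + 0.3744 + 0.4992 + 0.1116 + 0.1984 + 0.2976
 = 2.7532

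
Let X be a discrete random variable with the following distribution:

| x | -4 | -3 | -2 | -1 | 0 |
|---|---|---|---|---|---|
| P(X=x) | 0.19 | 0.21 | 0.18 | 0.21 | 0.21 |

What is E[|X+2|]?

1.22

E[|X+2|] = Σ |x+2|·P(X=x)
 = 2·0.19 + 1·0.21 + 0·0.18 + 1·0.21 + 2·0.21
 = 0.38 + 0.21 + 0 + 0.21 + 0.42
 = 1.22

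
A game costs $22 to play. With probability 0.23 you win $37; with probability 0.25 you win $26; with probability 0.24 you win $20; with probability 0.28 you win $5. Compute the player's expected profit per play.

E[payout] = 37·0.23 + 26·0.25 + 20·0.24 + 5·0.28
 = 8.51 + 6.5 + 4.8 + 1.4
 = 21.21
Net = 21.21 - 22 = -0.79

-0.79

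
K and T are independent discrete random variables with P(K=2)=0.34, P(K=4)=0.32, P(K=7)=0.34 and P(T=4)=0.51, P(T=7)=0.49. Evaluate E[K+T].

E[K+T] = Σ_k Σ_t (k+t) · P(K=k)P(T=t)
 = 6·0.1734 + 9·0.1666 + 8·0.1632 + 11·0.1568 + 11·0.1734 + 14·0.1666
 = 1.0404 + 1.4994 + 1.3056 + 1.7248 + 1.9074 + 2.3324
 = 9.81

9.81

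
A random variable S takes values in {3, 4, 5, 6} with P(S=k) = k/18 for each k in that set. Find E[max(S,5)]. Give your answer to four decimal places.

5.3333

E[max(S,5)] = Σ max(s,5)·P(S=s)
 = 5·1/6 + 5·2/9 + 5·5/18 + 6·1/3
 = 5/6 + 10/9 + 25/18 + 2
 = 16/3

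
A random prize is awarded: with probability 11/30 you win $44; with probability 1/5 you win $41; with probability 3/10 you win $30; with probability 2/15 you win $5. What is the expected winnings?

34

E[payout] = 44·11/30 + 41·1/5 + 30·3/10 + 5·2/15
 = 242/15 + 41/5 + 9 + 2/3
 = 34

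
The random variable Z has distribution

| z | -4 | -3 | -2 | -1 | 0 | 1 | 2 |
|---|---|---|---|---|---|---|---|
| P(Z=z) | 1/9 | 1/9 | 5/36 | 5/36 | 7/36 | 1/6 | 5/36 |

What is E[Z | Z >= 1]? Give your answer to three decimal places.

1.455

P(Z >= 1) = 1/6 + 5/36 = 11/36.
E[Z | Z >= 1] = [1·1/6 + 2·5/36] / (11/36)
 = 4/9 / (11/36)
 = 16/11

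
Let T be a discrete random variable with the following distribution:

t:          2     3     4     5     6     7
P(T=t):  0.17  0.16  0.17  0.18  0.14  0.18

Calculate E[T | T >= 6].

6.5625

P(T >= 6) = 0.14 + 0.18 = 0.32.
E[T | T >= 6] = [6·0.14 + 7·0.18] / 0.32
 = 2.1 / 0.32
 = 105/16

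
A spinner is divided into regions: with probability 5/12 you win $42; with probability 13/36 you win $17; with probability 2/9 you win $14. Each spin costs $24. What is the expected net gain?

E[payout] = 42·5/12 + 17·13/36 + 14·2/9
 = 35/2 + 221/36 + 28/9
 = 107/4
Net = 107/4 - 24 = 11/4

2.75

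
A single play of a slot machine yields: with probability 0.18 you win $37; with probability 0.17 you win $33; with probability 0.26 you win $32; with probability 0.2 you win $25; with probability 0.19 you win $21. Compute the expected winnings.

E[payout] = 37·0.18 + 33·0.17 + 32·0.26 + 25·0.2 + 21·0.19
 = 6.66 + 5.61 + 8.32 + 5 + 3.99
 = 29.58

29.58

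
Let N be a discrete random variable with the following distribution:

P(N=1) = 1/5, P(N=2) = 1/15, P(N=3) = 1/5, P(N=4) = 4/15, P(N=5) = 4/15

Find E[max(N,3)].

3.8

E[max(N,3)] = Σ max(n,3)·P(N=n)
 = 3·1/5 + 3·1/15 + 3·1/5 + 4·4/15 + 5·4/15
 = 3/5 + 1/5 + 3/5 + 16/15 + 4/3
 = 19/5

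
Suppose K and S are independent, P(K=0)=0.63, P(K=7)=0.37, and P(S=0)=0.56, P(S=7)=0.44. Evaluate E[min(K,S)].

E[min(K,S)] = Σ_k Σ_s min(k,s) · P(K=k)P(S=s)
 = 0·0.3528 + 0·0.2772 + 0·0.2072 + 7·0.1628
 = 0 + 0 + 0 + 1.1396
 = 1.1396

1.1396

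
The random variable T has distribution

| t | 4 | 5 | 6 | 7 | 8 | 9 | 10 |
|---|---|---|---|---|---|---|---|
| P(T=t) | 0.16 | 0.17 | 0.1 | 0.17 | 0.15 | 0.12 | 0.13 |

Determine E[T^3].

405.68

E[T^3] = Σ t^3·P(T=t)
 = 64·0.16 + 125·0.17 + 216·0.1 + 343·0.17 + 512·0.15 + 729·0.12 + 1000·0.13
 = 10.24 + 21.25 + 21.6 + 58.31 + 76.8 + 87.48 + 130
 = 405.68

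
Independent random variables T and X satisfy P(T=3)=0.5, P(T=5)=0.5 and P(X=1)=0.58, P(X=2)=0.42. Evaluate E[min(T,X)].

1.42

E[min(T,X)] = Σ_t Σ_x min(t,x) · P(T=t)P(X=x)
 = 1·0.29 + 2·0.21 + 1·0.29 + 2·0.21
 = 0.29 + 0.42 + 0.29 + 0.42
 = 1.42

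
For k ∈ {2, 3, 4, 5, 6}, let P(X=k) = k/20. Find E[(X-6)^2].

E[(X-6)^2] = Σ (x-6)^2·P(X=x)
 = 16·1/10 + 9·3/20 + 4·1/5 + 1·1/4 + 0·3/10
 = 8/5 + 27/20 + 4/5 + 1/4 + 0
 = 4

4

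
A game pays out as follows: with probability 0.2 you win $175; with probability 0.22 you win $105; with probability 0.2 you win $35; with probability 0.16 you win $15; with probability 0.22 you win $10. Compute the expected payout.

E[payout] = 175·0.2 + 105·0.22 + 35·0.2 + 15·0.16 + 10·0.22
 = 35 + 23.1 + 7 + 2.4 + 2.2
 = 69.7

69.7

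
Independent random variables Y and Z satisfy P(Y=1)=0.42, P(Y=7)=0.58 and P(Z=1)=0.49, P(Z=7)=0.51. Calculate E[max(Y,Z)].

5.7652

E[max(Y,Z)] = Σ_y Σ_z max(y,z) · P(Y=y)P(Z=z)
 = 1·0.2058 + 7·0.2142 + 7·0.2842 + 7·0.2958
 = 0.2058 + 1.4994 + 1.9894 + 2.0706
 = 5.7652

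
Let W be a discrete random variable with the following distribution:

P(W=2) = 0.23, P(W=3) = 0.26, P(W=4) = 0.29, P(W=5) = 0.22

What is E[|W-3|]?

E[|W-3|] = Σ |w-3|·P(W=w)
 = 1·0.23 + 0·0.26 + 1·0.29 + 2·0.22
 = 0.23 + 0 + 0.29 + 0.44
 = 0.96

0.96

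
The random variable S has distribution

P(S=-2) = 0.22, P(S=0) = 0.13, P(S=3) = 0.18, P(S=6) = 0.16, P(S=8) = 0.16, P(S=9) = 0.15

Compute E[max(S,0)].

4.13

E[max(S,0)] = Σ max(s,0)·P(S=s)
 = 0·0.22 + 0·0.13 + 3·0.18 + 6·0.16 + 8·0.16 + 9·0.15
 = 0 + 0 + 0.54 + 0.96 + 1.28 + 1.35
 = 4.13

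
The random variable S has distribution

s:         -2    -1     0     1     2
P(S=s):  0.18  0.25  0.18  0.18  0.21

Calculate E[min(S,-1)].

-1.18

E[min(S,-1)] = Σ min(s,-1)·P(S=s)
 = (-2)·0.18 + (-1)·0.25 + (-1)·0.18 + (-1)·0.18 + (-1)·0.21
 = (-0.36) + (-0.25) + (-0.18) + (-0.18) + (-0.21)
 = -1.18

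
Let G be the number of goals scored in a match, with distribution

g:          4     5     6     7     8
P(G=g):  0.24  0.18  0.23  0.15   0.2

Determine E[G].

E[G] = Σ g·P(G=g)
 = 4·0.24 + 5·0.18 + 6·0.23 + 7·0.15 + 8·0.2
 = 0.96 + 0.9 + 1.38 + 1.05 + 1.6
 = 5.89

5.89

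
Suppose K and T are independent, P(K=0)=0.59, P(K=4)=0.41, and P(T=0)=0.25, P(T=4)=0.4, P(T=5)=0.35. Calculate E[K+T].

4.99

E[K+T] = Σ_k Σ_t (k+t) · P(K=k)P(T=t)
 = 0·0.1475 + 4·0.236 + 5·0.2065 + 4·0.1025 + 8·0.164 + 9·0.1435
 = 0 + 0.944 + 1.0325 + 0.41 + 1.312 + 1.2915
 = 4.99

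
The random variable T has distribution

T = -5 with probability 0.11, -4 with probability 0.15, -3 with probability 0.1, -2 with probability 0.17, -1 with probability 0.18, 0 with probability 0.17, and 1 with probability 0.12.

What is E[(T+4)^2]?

8.23

E[(T+4)^2] = Σ (t+4)^2·P(T=t)
 = 1·0.11 + 0·0.15 + 1·0.1 + 4·0.17 + 9·0.18 + 16·0.17 + 25·0.12
 = 0.11 + 0 + 0.1 + 0.68 + 1.62 + 2.72 + 3
 = 8.23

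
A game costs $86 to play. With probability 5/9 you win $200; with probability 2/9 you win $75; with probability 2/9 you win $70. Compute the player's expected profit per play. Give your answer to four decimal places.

E[payout] = 200·5/9 + 75·2/9 + 70·2/9
 = 1000/9 + 50/3 + 140/9
 = 430/3
Net = 430/3 - 86 = 172/3

57.3333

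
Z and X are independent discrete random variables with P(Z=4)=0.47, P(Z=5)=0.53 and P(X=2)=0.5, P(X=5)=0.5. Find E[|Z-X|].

1.5

E[|Z-X|] = Σ_z Σ_x |z-x| · P(Z=z)P(X=x)
 = 2·0.235 + 1·0.235 + 3·0.265 + 0·0.265
 = 0.47 + 0.235 + 0.795 + 0
 = 1.5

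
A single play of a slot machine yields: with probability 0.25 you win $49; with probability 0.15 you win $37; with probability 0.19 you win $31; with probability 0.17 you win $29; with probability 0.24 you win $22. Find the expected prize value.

E[payout] = 49·0.25 + 37·0.15 + 31·0.19 + 29·0.17 + 22·0.24
 = 12.25 + 5.55 + 5.89 + 4.93 + 5.28
 = 33.9

33.9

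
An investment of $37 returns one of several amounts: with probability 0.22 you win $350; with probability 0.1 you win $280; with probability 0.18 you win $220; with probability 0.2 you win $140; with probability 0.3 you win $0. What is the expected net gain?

E[payout] = 350·0.22 + 280·0.1 + 220·0.18 + 140·0.2 + 0·0.3
 = 77 + 28 + 39.6 + 28 + 0
 = 172.6
Net = 172.6 - 37 = 135.6

135.6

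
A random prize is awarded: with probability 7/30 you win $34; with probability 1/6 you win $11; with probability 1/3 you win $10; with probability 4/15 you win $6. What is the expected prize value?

14.7

E[payout] = 34·7/30 + 11·1/6 + 10·1/3 + 6·4/15
 = 119/15 + 11/6 + 10/3 + 8/5
 = 147/10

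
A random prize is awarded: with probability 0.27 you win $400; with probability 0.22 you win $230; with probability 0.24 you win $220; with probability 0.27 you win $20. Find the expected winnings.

E[payout] = 400·0.27 + 230·0.22 + 220·0.24 + 20·0.27
 = 108 + 50.6 + 52.8 + 5.4
 = 216.8

216.8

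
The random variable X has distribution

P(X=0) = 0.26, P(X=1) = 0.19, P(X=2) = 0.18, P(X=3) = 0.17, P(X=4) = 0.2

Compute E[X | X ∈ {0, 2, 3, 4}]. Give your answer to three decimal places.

2.062

P(X ∈ {0, 2, 3, 4}) = 0.26 + 0.18 + 0.17 + 0.2 = 0.81.
E[X | X ∈ {0, 2, 3, 4}] = [0·0.26 + 2·0.18 + 3·0.17 + 4·0.2] / 0.81
 = 1.67 / 0.81
 = 167/81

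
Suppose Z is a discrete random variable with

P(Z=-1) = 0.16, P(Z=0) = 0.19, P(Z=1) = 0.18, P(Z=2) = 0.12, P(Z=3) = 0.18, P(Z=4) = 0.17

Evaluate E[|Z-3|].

1.86

E[|Z-3|] = Σ |z-3|·P(Z=z)
 = 4·0.16 + 3·0.19 + 2·0.18 + 1·0.12 + 0·0.18 + 1·0.17
 = 0.64 + 0.57 + 0.36 + 0.12 + 0 + 0.17
 = 1.86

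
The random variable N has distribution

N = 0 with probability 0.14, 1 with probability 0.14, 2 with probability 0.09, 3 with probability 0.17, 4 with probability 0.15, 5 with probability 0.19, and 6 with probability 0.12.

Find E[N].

E[N] = Σ n·P(N=n)
 = 0·0.14 + 1·0.14 + 2·0.09 + 3·0.17 + 4·0.15 + 5·0.19 + 6·0.12
 = 0 + 0.14 + 0.18 + 0.51 + 0.6 + 0.95 + 0.72
 = 3.1

3.1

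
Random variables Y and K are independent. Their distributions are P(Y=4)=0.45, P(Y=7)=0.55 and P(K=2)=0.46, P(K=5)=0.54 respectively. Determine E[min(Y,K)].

E[min(Y,K)] = Σ_y Σ_k min(y,k) · P(Y=y)P(K=k)
 = 2·0.207 + 4·0.243 + 2·0.253 + 5·0.297
 = 0.414 + 0.972 + 0.506 + 1.485
 = 3.377

3.377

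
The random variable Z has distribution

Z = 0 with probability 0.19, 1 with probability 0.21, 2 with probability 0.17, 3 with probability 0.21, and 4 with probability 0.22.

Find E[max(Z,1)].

2.25

E[max(Z,1)] = Σ max(z,1)·P(Z=z)
 = 1·0.19 + 1·0.21 + 2·0.17 + 3·0.21 + 4·0.22
 = 0.19 + 0.21 + 0.34 + 0.63 + 0.88
 = 2.25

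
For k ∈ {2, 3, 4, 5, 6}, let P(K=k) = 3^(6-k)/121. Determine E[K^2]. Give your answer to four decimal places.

E[K^2] = Σ k^2·P(K=k)
 = 4·81/121 + 9·27/121 + 16·9/121 + 25·3/121 + 36·1/121
 = 324/121 + 243/121 + 144/121 + 75/121 + 36/121
 = 822/121

6.7934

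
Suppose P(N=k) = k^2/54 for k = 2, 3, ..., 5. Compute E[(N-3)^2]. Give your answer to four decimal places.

E[(N-3)^2] = Σ (n-3)^2·P(N=n)
 = 1·2/27 + 0·1/6 + 1·8/27 + 4·25/54
 = 2/27 + 0 + 8/27 + 50/27
 = 20/9

2.2222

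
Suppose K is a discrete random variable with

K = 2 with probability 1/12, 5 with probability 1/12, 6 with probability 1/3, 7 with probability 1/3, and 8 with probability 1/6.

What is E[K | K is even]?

6

P(K is even) = 1/12 + 1/3 + 1/6 = 7/12.
E[K | K is even] = [2·1/12 + 6·1/3 + 8·1/6] / (7/12)
 = 7/2 / (7/12)
 = 6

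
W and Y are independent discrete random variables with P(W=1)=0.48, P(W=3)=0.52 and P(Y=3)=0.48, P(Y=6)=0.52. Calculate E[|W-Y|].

E[|W-Y|] = Σ_w Σ_y |w-y| · P(W=w)P(Y=y)
 = 2·0.2304 + 5·0.2496 + 0·0.2496 + 3·0.2704
 = 0.4608 + 1.248 + 0 + 0.8112
 = 2.52

2.52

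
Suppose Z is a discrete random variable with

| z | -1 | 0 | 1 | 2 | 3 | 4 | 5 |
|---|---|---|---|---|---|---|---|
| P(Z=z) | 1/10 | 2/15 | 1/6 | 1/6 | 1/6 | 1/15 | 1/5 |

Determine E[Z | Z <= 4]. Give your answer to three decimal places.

1.458

P(Z <= 4) = 1/10 + 2/15 + 1/6 + 1/6 + 1/6 + 1/15 = 4/5.
E[Z | Z <= 4] = [(-1)·1/10 + 0·2/15 + 1·1/6 + 2·1/6 + 3·1/6 + 4·1/15] / (4/5)
 = 7/6 / (4/5)
 = 35/24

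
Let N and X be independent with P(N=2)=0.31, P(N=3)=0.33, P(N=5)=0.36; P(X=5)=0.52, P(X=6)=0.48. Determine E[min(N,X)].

E[min(N,X)] = Σ_n Σ_x min(n,x) · P(N=n)P(X=x)
 = 2·0.1612 + 2·0.1488 + 3·0.1716 + 3·0.1584 + 5·0.1872 + 5·0.1728
 = 0.3224 + 0.2976 + 0.5148 + 0.4752 + 0.936 + 0.864
 = 3.41

3.41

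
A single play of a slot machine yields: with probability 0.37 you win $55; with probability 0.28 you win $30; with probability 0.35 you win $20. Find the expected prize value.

35.75

E[payout] = 55·0.37 + 30·0.28 + 20·0.35
 = 20.35 + 8.4 + 7
 = 35.75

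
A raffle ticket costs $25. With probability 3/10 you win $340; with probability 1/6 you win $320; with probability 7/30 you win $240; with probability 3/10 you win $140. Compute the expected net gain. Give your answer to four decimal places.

E[payout] = 340·3/10 + 320·1/6 + 240·7/30 + 140·3/10
 = 102 + 160/3 + 56 + 42
 = 760/3
Net = 760/3 - 25 = 685/3

228.3333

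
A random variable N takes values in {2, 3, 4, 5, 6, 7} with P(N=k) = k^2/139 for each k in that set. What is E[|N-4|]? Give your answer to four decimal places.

E[|N-4|] = Σ |n-4|·P(N=n)
 = 2·4/139 + 1·9/139 + 0·16/139 + 1·25/139 + 2·36/139 + 3·49/139
 = 8/139 + 9/139 + 0 + 25/139 + 72/139 + 147/139
 = 261/139

1.8777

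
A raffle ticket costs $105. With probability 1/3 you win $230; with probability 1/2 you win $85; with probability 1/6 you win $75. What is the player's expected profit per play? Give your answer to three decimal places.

E[payout] = 230·1/3 + 85·1/2 + 75·1/6
 = 230/3 + 85/2 + 25/2
 = 395/3
Net = 395/3 - 105 = 80/3

26.667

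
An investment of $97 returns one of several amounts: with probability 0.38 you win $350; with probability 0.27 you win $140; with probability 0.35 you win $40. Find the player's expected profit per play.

87.8

E[payout] = 350·0.38 + 140·0.27 + 40·0.35
 = 133 + 37.8 + 14
 = 184.8
Net = 184.8 - 97 = 87.8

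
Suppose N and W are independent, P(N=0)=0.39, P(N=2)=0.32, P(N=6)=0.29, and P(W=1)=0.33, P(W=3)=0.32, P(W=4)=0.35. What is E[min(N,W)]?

E[min(N,W)] = Σ_n Σ_w min(n,w) · P(N=n)P(W=w)
 = 0·0.1287 + 0·0.1248 + 0·0.1365 + 1·0.1056 + 2·0.1024 + 2·0.112 + 1·0.0957 + 3·0.0928 + 4·0.1015
 = 0 + 0 + 0 + 0.1056 + 0.2048 + 0.224 + 0.0957 + 0.2784 + 0.406
 = 1.3145

1.3145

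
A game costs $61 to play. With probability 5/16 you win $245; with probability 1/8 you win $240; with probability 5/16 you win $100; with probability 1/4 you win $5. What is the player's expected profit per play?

78.0625

E[payout] = 245·5/16 + 240·1/8 + 100·5/16 + 5·1/4
 = 1225/16 + 30 + 125/4 + 5/4
 = 2225/16
Net = 2225/16 - 61 = 1249/16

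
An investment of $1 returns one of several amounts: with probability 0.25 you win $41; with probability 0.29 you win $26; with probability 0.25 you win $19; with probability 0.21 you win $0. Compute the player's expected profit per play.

E[payout] = 41·0.25 + 26·0.29 + 19·0.25 + 0·0.21
 = 10.25 + 7.54 + 4.75 + 0
 = 22.54
Net = 22.54 - 1 = 21.54

21.54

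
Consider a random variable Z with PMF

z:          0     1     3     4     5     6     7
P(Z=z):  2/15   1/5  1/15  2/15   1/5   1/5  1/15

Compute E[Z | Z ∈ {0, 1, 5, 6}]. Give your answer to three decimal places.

P(Z ∈ {0, 1, 5, 6}) = 2/15 + 1/5 + 1/5 + 1/5 = 11/15.
E[Z | Z ∈ {0, 1, 5, 6}] = [0·2/15 + 1·1/5 + 5·1/5 + 6·1/5] / (11/15)
 = 12/5 / (11/15)
 = 36/11

3.273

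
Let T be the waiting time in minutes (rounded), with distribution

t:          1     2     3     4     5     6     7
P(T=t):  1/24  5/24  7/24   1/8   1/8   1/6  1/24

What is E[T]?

E[T] = Σ t·P(T=t)
 = 1·1/24 + 2·5/24 + 3·7/24 + 4·1/8 + 5·1/8 + 6·1/6 + 7·1/24
 = 1/24 + 5/12 + 7/8 + 1/2 + 5/8 + 1 + 7/24
 = 15/4

3.75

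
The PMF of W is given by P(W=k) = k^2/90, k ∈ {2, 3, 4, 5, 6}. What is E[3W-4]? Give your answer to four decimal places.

10.6667

E[3W-4] = Σ (3w-4)·P(W=w)
 = 2·2/45 + 5·1/10 + 8·8/45 + 11·5/18 + 14·2/5
 = 4/45 + 1/2 + 64/45 + 55/18 + 28/5
 = 32/3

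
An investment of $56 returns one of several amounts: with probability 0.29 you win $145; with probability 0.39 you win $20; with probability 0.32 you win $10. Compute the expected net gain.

E[payout] = 145·0.29 + 20·0.39 + 10·0.32
 = 42.05 + 7.8 + 3.2
 = 53.05
Net = 53.05 - 56 = -2.95

-2.95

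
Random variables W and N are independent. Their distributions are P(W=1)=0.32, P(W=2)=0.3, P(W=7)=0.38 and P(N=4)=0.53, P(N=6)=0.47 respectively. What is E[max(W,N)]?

5.7228

E[max(W,N)] = Σ_w Σ_n max(w,n) · P(W=w)P(N=n)
 = 4·0.1696 + 6·0.1504 + 4·0.159 + 6·0.141 + 7·0.2014 + 7·0.1786
 = 0.6784 + 0.9024 + 0.636 + 0.846 + 1.4098 + 1.2502
 = 5.7228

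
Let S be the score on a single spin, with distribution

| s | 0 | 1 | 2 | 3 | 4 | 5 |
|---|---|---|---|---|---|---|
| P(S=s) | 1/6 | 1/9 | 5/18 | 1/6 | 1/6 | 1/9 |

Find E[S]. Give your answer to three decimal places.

2.389

E[S] = Σ s·P(S=s)
 = 0·1/6 + 1·1/9 + 2·5/18 + 3·1/6 + 4·1/6 + 5·1/9
 = 0 + 1/9 + 5/9 + 1/2 + 2/3 + 5/9
 = 43/18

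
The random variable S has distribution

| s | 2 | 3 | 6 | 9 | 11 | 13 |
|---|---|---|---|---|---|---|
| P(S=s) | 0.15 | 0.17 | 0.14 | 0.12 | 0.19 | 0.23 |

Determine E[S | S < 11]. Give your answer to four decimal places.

4.7069

P(S < 11) = 0.15 + 0.17 + 0.14 + 0.12 = 0.58.
E[S | S < 11] = [2·0.15 + 3·0.17 + 6·0.14 + 9·0.12] / 0.58
 = 2.73 / 0.58
 = 273/58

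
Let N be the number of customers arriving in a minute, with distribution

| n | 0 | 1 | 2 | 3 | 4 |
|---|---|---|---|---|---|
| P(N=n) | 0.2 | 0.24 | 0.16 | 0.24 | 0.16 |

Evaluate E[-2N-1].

-4.84

E[-2N-1] = Σ (-2n-1)·P(N=n)
 = (-1)·0.2 + (-3)·0.24 + (-5)·0.16 + (-7)·0.24 + (-9)·0.16
 = (-0.2) + (-0.72) + (-0.8) + (-1.68) + (-1.44)
 = -4.84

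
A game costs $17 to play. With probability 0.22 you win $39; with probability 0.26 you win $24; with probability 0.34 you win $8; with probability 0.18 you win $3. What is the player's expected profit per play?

1.08

E[payout] = 39·0.22 + 24·0.26 + 8·0.34 + 3·0.18
 = 8.58 + 6.24 + 2.72 + 0.54
 = 18.08
Net = 18.08 - 17 = 1.08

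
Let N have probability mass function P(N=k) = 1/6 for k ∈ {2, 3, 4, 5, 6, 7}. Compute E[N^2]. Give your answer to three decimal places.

23.167

E[N^2] = Σ n^2·P(N=n)
 = 4·1/6 + 9·1/6 + 16·1/6 + 25·1/6 + 36·1/6 + 49·1/6
 = 2/3 + 3/2 + 8/3 + 25/6 + 6 + 49/6
 = 139/6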